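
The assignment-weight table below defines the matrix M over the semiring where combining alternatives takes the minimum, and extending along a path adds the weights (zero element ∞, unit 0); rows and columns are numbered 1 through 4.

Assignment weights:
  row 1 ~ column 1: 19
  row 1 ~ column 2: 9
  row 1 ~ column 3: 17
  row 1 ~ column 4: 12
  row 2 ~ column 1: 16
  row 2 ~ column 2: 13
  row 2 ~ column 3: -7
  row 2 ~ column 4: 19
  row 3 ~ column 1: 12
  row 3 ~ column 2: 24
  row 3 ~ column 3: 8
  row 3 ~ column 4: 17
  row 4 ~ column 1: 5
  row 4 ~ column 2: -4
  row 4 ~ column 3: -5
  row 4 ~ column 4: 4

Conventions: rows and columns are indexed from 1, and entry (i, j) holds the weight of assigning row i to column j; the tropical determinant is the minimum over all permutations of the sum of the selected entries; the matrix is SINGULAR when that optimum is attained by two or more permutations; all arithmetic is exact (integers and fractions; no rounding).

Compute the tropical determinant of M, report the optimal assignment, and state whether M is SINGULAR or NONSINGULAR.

σ = (1, 2, 3, 4): 19 + 13 + 8 + 4 = 44
σ = (1, 2, 4, 3): 19 + 13 + 17 + (-5) = 44
σ = (1, 3, 2, 4): 19 + (-7) + 24 + 4 = 40
σ = (1, 3, 4, 2): 19 + (-7) + 17 + (-4) = 25
σ = (1, 4, 2, 3): 19 + 19 + 24 + (-5) = 57
σ = (1, 4, 3, 2): 19 + 19 + 8 + (-4) = 42
σ = (2, 1, 3, 4): 9 + 16 + 8 + 4 = 37
σ = (2, 1, 4, 3): 9 + 16 + 17 + (-5) = 37
σ = (2, 3, 1, 4): 9 + (-7) + 12 + 4 = 18
σ = (2, 3, 4, 1): 9 + (-7) + 17 + 5 = 24
σ = (2, 4, 1, 3): 9 + 19 + 12 + (-5) = 35
σ = (2, 4, 3, 1): 9 + 19 + 8 + 5 = 41
σ = (3, 1, 2, 4): 17 + 16 + 24 + 4 = 61
σ = (3, 1, 4, 2): 17 + 16 + 17 + (-4) = 46
σ = (3, 2, 1, 4): 17 + 13 + 12 + 4 = 46
σ = (3, 2, 4, 1): 17 + 13 + 17 + 5 = 52
σ = (3, 4, 1, 2): 17 + 19 + 12 + (-4) = 44
σ = (3, 4, 2, 1): 17 + 19 + 24 + 5 = 65
σ = (4, 1, 2, 3): 12 + 16 + 24 + (-5) = 47
σ = (4, 1, 3, 2): 12 + 16 + 8 + (-4) = 32
σ = (4, 2, 1, 3): 12 + 13 + 12 + (-5) = 32
σ = (4, 2, 3, 1): 12 + 13 + 8 + 5 = 38
σ = (4, 3, 1, 2): 12 + (-7) + 12 + (-4) = 13
σ = (4, 3, 2, 1): 12 + (-7) + 24 + 5 = 34
Optimal value attained by: σ = (4, 3, 1, 2).
Answer: det⊕(M) = 13; verdict: NONSINGULAR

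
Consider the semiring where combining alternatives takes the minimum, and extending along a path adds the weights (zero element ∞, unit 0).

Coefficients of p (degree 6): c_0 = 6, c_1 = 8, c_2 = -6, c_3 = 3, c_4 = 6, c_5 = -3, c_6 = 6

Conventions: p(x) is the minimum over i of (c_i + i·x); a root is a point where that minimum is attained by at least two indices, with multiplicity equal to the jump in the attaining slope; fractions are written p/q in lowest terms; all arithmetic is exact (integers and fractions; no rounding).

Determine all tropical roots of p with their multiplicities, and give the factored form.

hull edge (i=0, c=6) to (i=2, c=-6): slope -6, span 2
hull edge (i=2, c=-6) to (i=5, c=-3): slope 1, span 3
hull edge (i=5, c=-3) to (i=6, c=6): slope 9, span 1
Factored form: p(x) = 6 ⊗ (x ⊕ (-9)) ⊗ (x ⊕ (-1)) ⊗ (x ⊕ (-1)) ⊗ (x ⊕ (-1)) ⊗ (x ⊕ 6) ⊗ (x ⊕ 6)
Answer: roots = -9 (mult 1), -1 (mult 3), 6 (mult 2)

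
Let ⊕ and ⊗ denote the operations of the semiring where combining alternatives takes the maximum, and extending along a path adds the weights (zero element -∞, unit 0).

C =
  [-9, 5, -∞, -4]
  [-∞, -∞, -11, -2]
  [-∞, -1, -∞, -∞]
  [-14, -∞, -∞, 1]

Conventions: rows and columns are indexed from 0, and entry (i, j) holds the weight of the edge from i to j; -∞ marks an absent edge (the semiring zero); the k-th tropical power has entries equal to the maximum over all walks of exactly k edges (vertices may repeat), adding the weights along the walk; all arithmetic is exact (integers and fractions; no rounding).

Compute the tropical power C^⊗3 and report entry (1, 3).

C^⊗2:
  [-18, -4, -6, 3]
  [-16, -12, -∞, -1]
  [-∞, -∞, -12, -3]
  [-13, -9, -∞, 2]
C^⊗3:
  [-11, -7, -15, 4]
  [-15, -11, -23, 0]
  [-17, -13, -∞, -2]
  [-12, -8, -20, 3]
Key observation: the optimum is the walk 1->3->3->3, with weight (-2) + 1 + 1 = 0.
Optimal value attained by: walk 1->3->3->3.
Answer: (C^⊗3)[1][3] = 0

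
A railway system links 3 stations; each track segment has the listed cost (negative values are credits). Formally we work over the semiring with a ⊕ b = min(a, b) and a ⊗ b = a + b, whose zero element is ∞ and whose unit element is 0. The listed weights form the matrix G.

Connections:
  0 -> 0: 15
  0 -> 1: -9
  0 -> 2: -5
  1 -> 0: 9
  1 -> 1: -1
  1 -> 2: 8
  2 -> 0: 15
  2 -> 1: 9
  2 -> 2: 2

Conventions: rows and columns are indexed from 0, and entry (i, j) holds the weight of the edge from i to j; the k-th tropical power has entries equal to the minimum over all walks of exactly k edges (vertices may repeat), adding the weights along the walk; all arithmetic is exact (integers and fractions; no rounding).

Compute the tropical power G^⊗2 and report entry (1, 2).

G^⊗2:
  [0, -10, -3]
  [8, -2, 4]
  [17, 6, 4]
Key observation: the optimum is the walk 1->0->2, with weight 9 + (-5) = 4.
Optimal value attained by: walk 1->0->2.
Answer: (G^⊗2)[1][2] = 4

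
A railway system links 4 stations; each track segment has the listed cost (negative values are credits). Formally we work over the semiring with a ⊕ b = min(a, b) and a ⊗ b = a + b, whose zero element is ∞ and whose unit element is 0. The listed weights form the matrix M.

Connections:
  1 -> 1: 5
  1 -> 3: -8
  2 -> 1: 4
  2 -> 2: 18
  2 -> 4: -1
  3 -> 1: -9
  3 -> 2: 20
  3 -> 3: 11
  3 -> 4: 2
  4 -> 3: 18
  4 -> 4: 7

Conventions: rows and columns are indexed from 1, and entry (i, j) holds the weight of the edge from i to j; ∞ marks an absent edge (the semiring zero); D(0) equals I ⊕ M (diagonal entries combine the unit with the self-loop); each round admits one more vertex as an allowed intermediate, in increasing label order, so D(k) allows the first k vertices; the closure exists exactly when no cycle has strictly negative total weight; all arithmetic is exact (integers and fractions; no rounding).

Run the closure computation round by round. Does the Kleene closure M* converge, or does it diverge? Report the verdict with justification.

D(0):
  [0, ∞, -8, ∞]
  [4, 0, ∞, -1]
  [-9, 20, 0, 2]
  [∞, ∞, 18, 0]
Detection: at round 1, diagonal entry (3, 3) turns strictly negative.
Key observation: the cycle 3->1->3 has total weight (-9) + (-8), which is strictly negative.
Answer: DIVERGES — negative cycle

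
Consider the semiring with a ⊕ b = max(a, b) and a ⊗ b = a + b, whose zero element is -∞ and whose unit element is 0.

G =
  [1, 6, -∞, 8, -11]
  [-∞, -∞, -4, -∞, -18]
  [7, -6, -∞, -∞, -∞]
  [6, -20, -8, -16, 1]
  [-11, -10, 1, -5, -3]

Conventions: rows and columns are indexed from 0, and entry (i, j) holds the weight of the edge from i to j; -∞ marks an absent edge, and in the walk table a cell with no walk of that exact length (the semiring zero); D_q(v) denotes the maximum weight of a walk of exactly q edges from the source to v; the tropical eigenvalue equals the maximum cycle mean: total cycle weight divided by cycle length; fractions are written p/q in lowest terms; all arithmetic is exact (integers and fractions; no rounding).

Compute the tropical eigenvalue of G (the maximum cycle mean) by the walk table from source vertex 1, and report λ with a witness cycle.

q=0: [-∞, 0, -∞, -∞, -∞]
q=1: [-∞, -∞, -4, -∞, -18]
q=2: [3, -10, -17, -23, -21]
q=3: [4, 9, -14, 11, -8]
q=4: [17, 10, 5, 12, 12]
q=5: [18, 23, 13, 25, 13]
Optimal cycle mean attained by: cycle 0->3->0, total 8 + 6, length 2.
Answer: λ = 7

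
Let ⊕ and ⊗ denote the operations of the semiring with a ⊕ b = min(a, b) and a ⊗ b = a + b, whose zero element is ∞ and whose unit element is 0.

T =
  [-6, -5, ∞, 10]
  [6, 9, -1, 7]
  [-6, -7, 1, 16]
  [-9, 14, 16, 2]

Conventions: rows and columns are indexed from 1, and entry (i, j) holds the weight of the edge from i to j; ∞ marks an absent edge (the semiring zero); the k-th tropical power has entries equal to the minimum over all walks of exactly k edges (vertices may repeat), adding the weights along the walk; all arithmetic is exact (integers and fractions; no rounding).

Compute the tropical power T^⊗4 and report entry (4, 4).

T^⊗2:
  [-12, -11, -6, 2]
  [-7, -8, 0, 9]
  [-12, -11, -8, 0]
  [-15, -14, 13, 1]
T^⊗3:
  [-18, -17, -12, -4]
  [-13, -12, -9, -1]
  [-18, -17, -12, -4]
  [-21, -20, -15, -7]
T^⊗4:
  [-24, -23, -18, -10]
  [-19, -18, -13, -5]
  [-24, -23, -18, -10]
  [-27, -26, -21, -13]
Key observation: the optimum is the walk 4->1->1->2->4, with weight (-9) + (-6) + (-5) + 7 = -13.
Optimal value attained by: walk 4->1->1->2->4.
Answer: (T^⊗4)[4][4] = -13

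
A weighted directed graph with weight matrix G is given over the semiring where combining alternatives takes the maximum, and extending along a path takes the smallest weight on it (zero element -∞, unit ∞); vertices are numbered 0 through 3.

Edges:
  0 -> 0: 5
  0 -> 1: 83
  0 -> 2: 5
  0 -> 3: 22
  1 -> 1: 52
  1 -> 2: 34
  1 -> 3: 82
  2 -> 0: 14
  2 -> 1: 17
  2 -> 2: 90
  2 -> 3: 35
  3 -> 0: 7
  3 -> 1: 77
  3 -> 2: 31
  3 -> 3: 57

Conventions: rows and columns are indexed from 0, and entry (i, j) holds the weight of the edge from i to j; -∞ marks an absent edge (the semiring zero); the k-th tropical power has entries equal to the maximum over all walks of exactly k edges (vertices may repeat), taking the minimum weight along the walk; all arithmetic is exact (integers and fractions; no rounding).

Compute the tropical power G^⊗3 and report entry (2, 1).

G^⊗2:
  [7, 52, 34, 82]
  [14, 77, 34, 57]
  [14, 35, 90, 35]
  [14, 57, 34, 77]
G^⊗3:
  [14, 77, 34, 57]
  [14, 57, 34, 77]
  [14, 35, 90, 35]
  [14, 77, 34, 57]
Key observation: the optimum is the walk 2->2->3->1, with weight 90 min 35 min 77 = 35.
Optimal value attained by: walk 2->2->3->1.
Answer: (G^⊗3)[2][1] = 35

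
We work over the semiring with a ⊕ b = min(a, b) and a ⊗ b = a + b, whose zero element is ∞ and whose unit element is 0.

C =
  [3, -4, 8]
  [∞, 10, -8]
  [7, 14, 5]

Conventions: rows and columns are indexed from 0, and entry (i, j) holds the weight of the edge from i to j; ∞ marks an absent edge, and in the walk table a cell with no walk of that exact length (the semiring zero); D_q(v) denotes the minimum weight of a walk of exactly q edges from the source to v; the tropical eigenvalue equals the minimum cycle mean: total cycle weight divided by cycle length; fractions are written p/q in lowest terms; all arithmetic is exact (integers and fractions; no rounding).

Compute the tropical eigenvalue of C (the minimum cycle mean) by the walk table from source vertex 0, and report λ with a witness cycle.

q=0: [0, ∞, ∞]
q=1: [3, -4, 8]
q=2: [6, -1, -12]
q=3: [-5, 2, -9]
Optimal cycle mean attained by: cycle 0->1->2->0, total (-4) + (-8) + 7, length 3.
Answer: λ = -5/3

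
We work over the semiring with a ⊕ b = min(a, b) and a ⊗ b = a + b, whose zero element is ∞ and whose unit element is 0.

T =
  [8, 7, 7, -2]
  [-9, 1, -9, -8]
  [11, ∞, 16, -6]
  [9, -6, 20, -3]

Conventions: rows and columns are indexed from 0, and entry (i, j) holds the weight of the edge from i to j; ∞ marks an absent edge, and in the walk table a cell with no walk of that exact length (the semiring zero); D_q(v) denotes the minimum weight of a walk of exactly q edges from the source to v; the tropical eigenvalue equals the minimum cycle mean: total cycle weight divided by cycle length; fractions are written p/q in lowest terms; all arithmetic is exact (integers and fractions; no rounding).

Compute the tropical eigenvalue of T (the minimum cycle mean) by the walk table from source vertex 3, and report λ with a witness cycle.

q=0: [∞, ∞, ∞, 0]
q=1: [9, -6, 20, -3]
q=2: [-15, -9, -15, -14]
q=3: [-18, -20, -18, -21]
q=4: [-29, -27, -29, -28]
Optimal cycle mean attained by: cycle 1->2->3->1, total (-9) + (-6) + (-6), length 3.
Answer: λ = -7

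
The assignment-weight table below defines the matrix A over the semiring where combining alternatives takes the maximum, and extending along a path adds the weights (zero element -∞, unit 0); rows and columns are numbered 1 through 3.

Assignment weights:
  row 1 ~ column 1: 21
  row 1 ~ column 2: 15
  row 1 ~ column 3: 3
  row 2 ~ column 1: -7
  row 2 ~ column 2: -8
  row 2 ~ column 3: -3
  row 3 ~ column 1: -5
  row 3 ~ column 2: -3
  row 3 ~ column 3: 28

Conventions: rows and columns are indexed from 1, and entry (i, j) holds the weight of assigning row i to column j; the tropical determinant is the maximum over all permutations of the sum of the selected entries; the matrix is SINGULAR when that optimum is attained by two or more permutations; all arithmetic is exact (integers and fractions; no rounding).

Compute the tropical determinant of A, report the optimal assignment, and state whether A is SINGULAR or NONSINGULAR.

σ = (1, 2, 3): 21 + (-8) + 28 = 41
σ = (1, 3, 2): 21 + (-3) + (-3) = 15
σ = (2, 1, 3): 15 + (-7) + 28 = 36
σ = (2, 3, 1): 15 + (-3) + (-5) = 7
σ = (3, 1, 2): 3 + (-7) + (-3) = -7
σ = (3, 2, 1): 3 + (-8) + (-5) = -10
Optimal value attained by: σ = (1, 2, 3).
Answer: det⊕(A) = 41; verdict: NONSINGULAR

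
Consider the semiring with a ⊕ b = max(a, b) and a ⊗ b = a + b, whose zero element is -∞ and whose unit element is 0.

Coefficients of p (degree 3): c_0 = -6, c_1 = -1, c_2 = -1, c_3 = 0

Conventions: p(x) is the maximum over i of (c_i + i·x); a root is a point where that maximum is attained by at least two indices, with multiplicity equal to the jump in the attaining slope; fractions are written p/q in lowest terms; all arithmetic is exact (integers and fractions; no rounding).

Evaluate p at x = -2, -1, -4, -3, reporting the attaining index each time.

p(-2) = max(-6+0·(-2)=-6, -1+1·(-2)=-3, -1+2·(-2)=-5, 0+3·(-2)=-6) = -3 (attained by i=1)
p(-1) = max(-6+0·(-1)=-6, -1+1·(-1)=-2, -1+2·(-1)=-3, 0+3·(-1)=-3) = -2 (attained by i=1)
p(-4) = max(-6+0·(-4)=-6, -1+1·(-4)=-5, -1+2·(-4)=-9, 0+3·(-4)=-12) = -5 (attained by i=1)
p(-3) = max(-6+0·(-3)=-6, -1+1·(-3)=-4, -1+2·(-3)=-7, 0+3·(-3)=-9) = -4 (attained by i=1)
Answer: p(-2) = -3; p(-1) = -2; p(-4) = -5; p(-3) = -4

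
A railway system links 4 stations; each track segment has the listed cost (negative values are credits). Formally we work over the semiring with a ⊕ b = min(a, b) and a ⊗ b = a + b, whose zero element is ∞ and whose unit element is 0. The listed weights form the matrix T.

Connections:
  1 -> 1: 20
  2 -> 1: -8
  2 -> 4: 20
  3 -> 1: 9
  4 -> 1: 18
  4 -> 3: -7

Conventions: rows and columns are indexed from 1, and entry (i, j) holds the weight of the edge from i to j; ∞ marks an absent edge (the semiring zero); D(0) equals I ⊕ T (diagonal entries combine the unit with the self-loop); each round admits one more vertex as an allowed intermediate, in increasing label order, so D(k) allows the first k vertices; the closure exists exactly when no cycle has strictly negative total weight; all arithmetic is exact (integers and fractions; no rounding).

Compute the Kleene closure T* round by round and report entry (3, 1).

D(0):
  [0, ∞, ∞, ∞]
  [-8, 0, ∞, 20]
  [9, ∞, 0, ∞]
  [18, ∞, -7, 0]
D(1):
  [0, ∞, ∞, ∞]
  [-8, 0, ∞, 20]
  [9, ∞, 0, ∞]
  [18, ∞, -7, 0]
D(2):
  [0, ∞, ∞, ∞]
  [-8, 0, ∞, 20]
  [9, ∞, 0, ∞]
  [18, ∞, -7, 0]
D(3):
  [0, ∞, ∞, ∞]
  [-8, 0, ∞, 20]
  [9, ∞, 0, ∞]
  [2, ∞, -7, 0]
D(4):
  [0, ∞, ∞, ∞]
  [-8, 0, 13, 20]
  [9, ∞, 0, ∞]
  [2, ∞, -7, 0]
Answer: T*[3][1] = 9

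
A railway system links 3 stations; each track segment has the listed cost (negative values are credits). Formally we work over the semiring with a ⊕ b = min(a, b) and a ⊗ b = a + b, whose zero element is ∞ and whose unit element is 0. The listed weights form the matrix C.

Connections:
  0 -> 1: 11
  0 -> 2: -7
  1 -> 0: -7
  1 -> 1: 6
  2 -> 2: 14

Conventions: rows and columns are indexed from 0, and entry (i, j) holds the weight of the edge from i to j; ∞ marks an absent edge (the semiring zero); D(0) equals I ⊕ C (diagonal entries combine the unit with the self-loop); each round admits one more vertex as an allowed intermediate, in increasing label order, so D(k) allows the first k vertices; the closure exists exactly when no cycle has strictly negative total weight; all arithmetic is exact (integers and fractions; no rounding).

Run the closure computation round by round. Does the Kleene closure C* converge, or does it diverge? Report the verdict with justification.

D(0):
  [0, 11, -7]
  [-7, 0, ∞]
  [∞, ∞, 0]
D(1):
  [0, 11, -7]
  [-7, 0, -14]
  [∞, ∞, 0]
D(2):
  [0, 11, -7]
  [-7, 0, -14]
  [∞, ∞, 0]
D(3):
  [0, 11, -7]
  [-7, 0, -14]
  [∞, ∞, 0]
Key observation: every diagonal entry stays at the unit through all rounds, so no improving cycle exists.
Answer: CONVERGES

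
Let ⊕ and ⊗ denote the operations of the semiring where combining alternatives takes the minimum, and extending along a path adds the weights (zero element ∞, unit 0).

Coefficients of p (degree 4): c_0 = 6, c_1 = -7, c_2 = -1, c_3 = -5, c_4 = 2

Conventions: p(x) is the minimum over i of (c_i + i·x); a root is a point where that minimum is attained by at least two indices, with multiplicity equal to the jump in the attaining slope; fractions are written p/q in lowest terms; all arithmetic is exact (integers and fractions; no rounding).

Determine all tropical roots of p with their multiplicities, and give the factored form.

hull edge (i=0, c=6) to (i=1, c=-7): slope -13, span 1
hull edge (i=1, c=-7) to (i=3, c=-5): slope 1, span 2
hull edge (i=3, c=-5) to (i=4, c=2): slope 7, span 1
Factored form: p(x) = 2 ⊗ (x ⊕ (-7)) ⊗ (x ⊕ (-1)) ⊗ (x ⊕ (-1)) ⊗ (x ⊕ 13)
Answer: roots = -7 (mult 1), -1 (mult 2), 13 (mult 1)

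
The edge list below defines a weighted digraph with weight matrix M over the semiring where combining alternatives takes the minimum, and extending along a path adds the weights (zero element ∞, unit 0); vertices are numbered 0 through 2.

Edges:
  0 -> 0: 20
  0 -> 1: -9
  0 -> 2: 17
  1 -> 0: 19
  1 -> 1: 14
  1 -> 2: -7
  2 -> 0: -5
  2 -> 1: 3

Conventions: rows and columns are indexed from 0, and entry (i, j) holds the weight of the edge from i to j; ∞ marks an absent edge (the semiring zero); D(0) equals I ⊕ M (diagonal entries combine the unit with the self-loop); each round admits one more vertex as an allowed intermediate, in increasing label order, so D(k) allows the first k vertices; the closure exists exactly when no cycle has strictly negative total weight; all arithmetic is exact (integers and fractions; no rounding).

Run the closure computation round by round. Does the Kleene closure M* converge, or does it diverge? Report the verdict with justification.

D(0):
  [0, -9, 17]
  [19, 0, -7]
  [-5, 3, 0]
D(1):
  [0, -9, 17]
  [19, 0, -7]
  [-5, -14, 0]
Detection: at round 2, diagonal entry (2, 2) turns strictly negative.
Key observation: the cycle 2->0->1->2 has total weight (-5) + (-9) + (-7), which is strictly negative.
Answer: DIVERGES — negative cycle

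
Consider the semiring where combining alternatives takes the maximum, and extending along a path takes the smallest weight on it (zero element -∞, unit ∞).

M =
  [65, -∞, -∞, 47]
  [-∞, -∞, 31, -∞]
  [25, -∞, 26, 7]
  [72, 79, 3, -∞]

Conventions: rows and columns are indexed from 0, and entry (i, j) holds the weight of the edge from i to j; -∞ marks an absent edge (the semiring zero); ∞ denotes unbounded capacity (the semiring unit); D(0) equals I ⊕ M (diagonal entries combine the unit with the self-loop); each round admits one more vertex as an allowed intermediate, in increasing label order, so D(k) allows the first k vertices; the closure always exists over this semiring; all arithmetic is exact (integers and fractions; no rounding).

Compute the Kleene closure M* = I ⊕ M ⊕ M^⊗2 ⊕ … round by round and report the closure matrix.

D(0):
  [∞, -∞, -∞, 47]
  [-∞, ∞, 31, -∞]
  [25, -∞, ∞, 7]
  [72, 79, 3, ∞]
D(1):
  [∞, -∞, -∞, 47]
  [-∞, ∞, 31, -∞]
  [25, -∞, ∞, 25]
  [72, 79, 3, ∞]
D(2):
  [∞, -∞, -∞, 47]
  [-∞, ∞, 31, -∞]
  [25, -∞, ∞, 25]
  [72, 79, 31, ∞]
D(3):
  [∞, -∞, -∞, 47]
  [25, ∞, 31, 25]
  [25, -∞, ∞, 25]
  [72, 79, 31, ∞]
D(4):
  [∞, 47, 31, 47]
  [25, ∞, 31, 25]
  [25, 25, ∞, 25]
  [72, 79, 31, ∞]
Answer: M* = [[∞, 47, 31, 47], [25, ∞, 31, 25], [25, 25, ∞, 25], [72, 79, 31, ∞]]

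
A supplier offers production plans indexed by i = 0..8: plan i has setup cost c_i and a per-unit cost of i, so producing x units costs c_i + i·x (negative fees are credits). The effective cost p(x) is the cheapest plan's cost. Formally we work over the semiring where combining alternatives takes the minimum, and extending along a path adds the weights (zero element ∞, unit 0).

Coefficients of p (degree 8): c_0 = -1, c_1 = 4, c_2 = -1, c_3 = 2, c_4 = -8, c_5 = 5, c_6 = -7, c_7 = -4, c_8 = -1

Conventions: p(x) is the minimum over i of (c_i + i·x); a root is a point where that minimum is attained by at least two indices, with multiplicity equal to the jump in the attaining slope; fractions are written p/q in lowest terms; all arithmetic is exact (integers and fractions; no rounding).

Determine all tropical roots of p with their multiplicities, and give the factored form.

hull edge (i=0, c=-1) to (i=4, c=-8): slope -7/4, span 4
hull edge (i=4, c=-8) to (i=6, c=-7): slope 1/2, span 2
hull edge (i=6, c=-7) to (i=8, c=-1): slope 3, span 2
Factored form: p(x) = -1 ⊗ (x ⊕ (-3)) ⊗ (x ⊕ (-3)) ⊗ (x ⊕ (-1/2)) ⊗ (x ⊕ (-1/2)) ⊗ (x ⊕ 7/4) ⊗ (x ⊕ 7/4) ⊗ (x ⊕ 7/4) ⊗ (x ⊕ 7/4)
Answer: roots = -3 (mult 2), -1/2 (mult 2), 7/4 (mult 4)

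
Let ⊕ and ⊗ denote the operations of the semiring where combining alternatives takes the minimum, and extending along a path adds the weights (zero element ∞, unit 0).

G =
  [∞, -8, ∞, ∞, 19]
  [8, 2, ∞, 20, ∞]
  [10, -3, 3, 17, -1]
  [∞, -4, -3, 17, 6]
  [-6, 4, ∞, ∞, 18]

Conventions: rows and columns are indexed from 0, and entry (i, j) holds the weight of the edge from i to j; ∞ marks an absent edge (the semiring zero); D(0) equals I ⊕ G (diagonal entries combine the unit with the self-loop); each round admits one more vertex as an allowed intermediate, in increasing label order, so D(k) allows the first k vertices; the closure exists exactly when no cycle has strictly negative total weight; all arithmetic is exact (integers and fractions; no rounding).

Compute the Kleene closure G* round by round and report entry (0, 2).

D(0):
  [0, -8, ∞, ∞, 19]
  [8, 0, ∞, 20, ∞]
  [10, -3, 0, 17, -1]
  [∞, -4, -3, 0, 6]
  [-6, 4, ∞, ∞, 0]
D(1):
  [0, -8, ∞, ∞, 19]
  [8, 0, ∞, 20, 27]
  [10, -3, 0, 17, -1]
  [∞, -4, -3, 0, 6]
  [-6, -14, ∞, ∞, 0]
D(2):
  [0, -8, ∞, 12, 19]
  [8, 0, ∞, 20, 27]
  [5, -3, 0, 17, -1]
  [4, -4, -3, 0, 6]
  [-6, -14, ∞, 6, 0]
D(3):
  [0, -8, ∞, 12, 19]
  [8, 0, ∞, 20, 27]
  [5, -3, 0, 17, -1]
  [2, -6, -3, 0, -4]
  [-6, -14, ∞, 6, 0]
D(4):
  [0, -8, 9, 12, 8]
  [8, 0, 17, 20, 16]
  [5, -3, 0, 17, -1]
  [2, -6, -3, 0, -4]
  [-6, -14, 3, 6, 0]
D(5):
  [0, -8, 9, 12, 8]
  [8, 0, 17, 20, 16]
  [-7, -15, 0, 5, -1]
  [-10, -18, -3, 0, -4]
  [-6, -14, 3, 6, 0]
Answer: G*[0][2] = 9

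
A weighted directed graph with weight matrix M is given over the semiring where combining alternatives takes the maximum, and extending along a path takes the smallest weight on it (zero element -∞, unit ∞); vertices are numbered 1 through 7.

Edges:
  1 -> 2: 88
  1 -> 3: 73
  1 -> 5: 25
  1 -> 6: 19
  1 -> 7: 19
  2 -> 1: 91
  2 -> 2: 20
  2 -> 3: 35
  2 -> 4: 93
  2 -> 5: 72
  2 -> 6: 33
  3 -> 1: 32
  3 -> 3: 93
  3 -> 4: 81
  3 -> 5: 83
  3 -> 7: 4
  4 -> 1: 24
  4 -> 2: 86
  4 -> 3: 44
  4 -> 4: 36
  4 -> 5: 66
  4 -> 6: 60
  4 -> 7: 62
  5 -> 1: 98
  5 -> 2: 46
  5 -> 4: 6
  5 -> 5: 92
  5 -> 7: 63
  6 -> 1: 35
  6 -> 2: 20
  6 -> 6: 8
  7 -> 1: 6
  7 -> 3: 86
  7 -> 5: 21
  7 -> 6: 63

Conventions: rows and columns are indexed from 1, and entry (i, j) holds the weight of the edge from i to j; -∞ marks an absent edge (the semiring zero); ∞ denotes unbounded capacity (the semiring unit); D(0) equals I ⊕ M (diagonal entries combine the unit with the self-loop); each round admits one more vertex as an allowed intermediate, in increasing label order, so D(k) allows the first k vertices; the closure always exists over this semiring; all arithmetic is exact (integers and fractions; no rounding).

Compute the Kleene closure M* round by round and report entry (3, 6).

D(0):
  [∞, 88, 73, -∞, 25, 19, 19]
  [91, ∞, 35, 93, 72, 33, -∞]
  [32, -∞, ∞, 81, 83, -∞, 4]
  [24, 86, 44, ∞, 66, 60, 62]
  [98, 46, -∞, 6, ∞, -∞, 63]
  [35, 20, -∞, -∞, -∞, ∞, -∞]
  [6, -∞, 86, -∞, 21, 63, ∞]
D(1):
  [∞, 88, 73, -∞, 25, 19, 19]
  [91, ∞, 73, 93, 72, 33, 19]
  [32, 32, ∞, 81, 83, 19, 19]
  [24, 86, 44, ∞, 66, 60, 62]
  [98, 88, 73, 6, ∞, 19, 63]
  [35, 35, 35, -∞, 25, ∞, 19]
  [6, 6, 86, -∞, 21, 63, ∞]
D(2):
  [∞, 88, 73, 88, 72, 33, 19]
  [91, ∞, 73, 93, 72, 33, 19]
  [32, 32, ∞, 81, 83, 32, 19]
  [86, 86, 73, ∞, 72, 60, 62]
  [98, 88, 73, 88, ∞, 33, 63]
  [35, 35, 35, 35, 35, ∞, 19]
  [6, 6, 86, 6, 21, 63, ∞]
D(3):
  [∞, 88, 73, 88, 73, 33, 19]
  [91, ∞, 73, 93, 73, 33, 19]
  [32, 32, ∞, 81, 83, 32, 19]
  [86, 86, 73, ∞, 73, 60, 62]
  [98, 88, 73, 88, ∞, 33, 63]
  [35, 35, 35, 35, 35, ∞, 19]
  [32, 32, 86, 81, 83, 63, ∞]
D(4):
  [∞, 88, 73, 88, 73, 60, 62]
  [91, ∞, 73, 93, 73, 60, 62]
  [81, 81, ∞, 81, 83, 60, 62]
  [86, 86, 73, ∞, 73, 60, 62]
  [98, 88, 73, 88, ∞, 60, 63]
  [35, 35, 35, 35, 35, ∞, 35]
  [81, 81, 86, 81, 83, 63, ∞]
D(5):
  [∞, 88, 73, 88, 73, 60, 63]
  [91, ∞, 73, 93, 73, 60, 63]
  [83, 83, ∞, 83, 83, 60, 63]
  [86, 86, 73, ∞, 73, 60, 63]
  [98, 88, 73, 88, ∞, 60, 63]
  [35, 35, 35, 35, 35, ∞, 35]
  [83, 83, 86, 83, 83, 63, ∞]
D(6):
  [∞, 88, 73, 88, 73, 60, 63]
  [91, ∞, 73, 93, 73, 60, 63]
  [83, 83, ∞, 83, 83, 60, 63]
  [86, 86, 73, ∞, 73, 60, 63]
  [98, 88, 73, 88, ∞, 60, 63]
  [35, 35, 35, 35, 35, ∞, 35]
  [83, 83, 86, 83, 83, 63, ∞]
D(7):
  [∞, 88, 73, 88, 73, 63, 63]
  [91, ∞, 73, 93, 73, 63, 63]
  [83, 83, ∞, 83, 83, 63, 63]
  [86, 86, 73, ∞, 73, 63, 63]
  [98, 88, 73, 88, ∞, 63, 63]
  [35, 35, 35, 35, 35, ∞, 35]
  [83, 83, 86, 83, 83, 63, ∞]
Answer: M*[3][6] = 63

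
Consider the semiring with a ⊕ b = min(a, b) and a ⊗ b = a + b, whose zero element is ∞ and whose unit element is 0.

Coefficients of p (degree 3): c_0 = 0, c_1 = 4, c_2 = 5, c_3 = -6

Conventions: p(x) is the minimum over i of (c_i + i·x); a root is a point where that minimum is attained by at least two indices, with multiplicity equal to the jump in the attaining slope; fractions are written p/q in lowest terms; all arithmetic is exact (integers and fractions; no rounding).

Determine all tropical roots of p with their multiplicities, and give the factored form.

hull edge (i=0, c=0) to (i=3, c=-6): slope -2, span 3
Factored form: p(x) = -6 ⊗ (x ⊕ 2) ⊗ (x ⊕ 2) ⊗ (x ⊕ 2)
Answer: roots = 2 (mult 3)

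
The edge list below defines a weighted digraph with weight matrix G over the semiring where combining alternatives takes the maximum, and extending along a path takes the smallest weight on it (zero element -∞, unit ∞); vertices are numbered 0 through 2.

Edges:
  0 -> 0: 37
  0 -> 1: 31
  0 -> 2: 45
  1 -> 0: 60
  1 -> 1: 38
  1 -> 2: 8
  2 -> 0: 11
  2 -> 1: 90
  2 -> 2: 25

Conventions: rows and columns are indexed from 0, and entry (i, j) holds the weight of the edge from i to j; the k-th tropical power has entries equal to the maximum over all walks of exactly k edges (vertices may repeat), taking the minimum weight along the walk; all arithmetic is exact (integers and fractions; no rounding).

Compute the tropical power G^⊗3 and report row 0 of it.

G^⊗2:
  [37, 45, 37]
  [38, 38, 45]
  [60, 38, 25]
G^⊗3:
  [45, 38, 37]
  [38, 45, 38]
  [38, 38, 45]
Answer: row 0 of G^⊗3 = [45, 38, 37]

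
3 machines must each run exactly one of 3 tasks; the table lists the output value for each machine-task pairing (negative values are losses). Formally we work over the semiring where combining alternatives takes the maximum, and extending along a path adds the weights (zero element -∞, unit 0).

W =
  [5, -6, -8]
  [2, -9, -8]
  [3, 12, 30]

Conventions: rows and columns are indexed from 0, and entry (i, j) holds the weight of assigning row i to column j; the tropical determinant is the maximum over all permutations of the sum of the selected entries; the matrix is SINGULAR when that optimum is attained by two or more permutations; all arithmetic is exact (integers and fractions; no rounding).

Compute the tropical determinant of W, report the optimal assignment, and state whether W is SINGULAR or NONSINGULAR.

σ = (0, 1, 2): 5 + (-9) + 30 = 26
σ = (0, 2, 1): 5 + (-8) + 12 = 9
σ = (1, 0, 2): (-6) + 2 + 30 = 26
σ = (1, 2, 0): (-6) + (-8) + 3 = -11
σ = (2, 0, 1): (-8) + 2 + 12 = 6
σ = (2, 1, 0): (-8) + (-9) + 3 = -14
Optimal value attained by: σ = (0, 1, 2).
Answer: det⊕(W) = 26; verdict: SINGULAR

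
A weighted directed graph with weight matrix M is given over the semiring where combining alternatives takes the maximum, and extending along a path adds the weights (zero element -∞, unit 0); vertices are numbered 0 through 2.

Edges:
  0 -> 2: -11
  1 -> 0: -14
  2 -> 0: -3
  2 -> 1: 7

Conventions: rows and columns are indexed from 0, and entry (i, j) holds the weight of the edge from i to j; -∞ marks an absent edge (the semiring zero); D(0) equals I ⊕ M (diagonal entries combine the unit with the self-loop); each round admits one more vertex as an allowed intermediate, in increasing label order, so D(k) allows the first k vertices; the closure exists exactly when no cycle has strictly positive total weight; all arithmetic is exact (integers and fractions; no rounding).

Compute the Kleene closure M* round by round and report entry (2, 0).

D(0):
  [0, -∞, -11]
  [-14, 0, -∞]
  [-3, 7, 0]
D(1):
  [0, -∞, -11]
  [-14, 0, -25]
  [-3, 7, 0]
D(2):
  [0, -∞, -11]
  [-14, 0, -25]
  [-3, 7, 0]
D(3):
  [0, -4, -11]
  [-14, 0, -25]
  [-3, 7, 0]
Answer: M*[2][0] = -3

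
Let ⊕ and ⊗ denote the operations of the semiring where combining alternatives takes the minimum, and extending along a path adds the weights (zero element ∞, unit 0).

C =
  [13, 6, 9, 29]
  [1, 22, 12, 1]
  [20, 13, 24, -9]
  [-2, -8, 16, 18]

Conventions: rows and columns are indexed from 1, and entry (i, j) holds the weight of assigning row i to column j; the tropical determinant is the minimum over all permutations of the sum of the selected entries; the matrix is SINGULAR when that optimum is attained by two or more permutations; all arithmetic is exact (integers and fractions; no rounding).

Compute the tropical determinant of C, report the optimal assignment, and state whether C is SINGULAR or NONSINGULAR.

σ = (1, 2, 3, 4): 13 + 22 + 24 + 18 = 77
σ = (1, 2, 4, 3): 13 + 22 + (-9) + 16 = 42
σ = (1, 3, 2, 4): 13 + 12 + 13 + 18 = 56
σ = (1, 3, 4, 2): 13 + 12 + (-9) + (-8) = 8
σ = (1, 4, 2, 3): 13 + 1 + 13 + 16 = 43
σ = (1, 4, 3, 2): 13 + 1 + 24 + (-8) = 30
σ = (2, 1, 3, 4): 6 + 1 + 24 + 18 = 49
σ = (2, 1, 4, 3): 6 + 1 + (-9) + 16 = 14
σ = (2, 3, 1, 4): 6 + 12 + 20 + 18 = 56
σ = (2, 3, 4, 1): 6 + 12 + (-9) + (-2) = 7
σ = (2, 4, 1, 3): 6 + 1 + 20 + 16 = 43
σ = (2, 4, 3, 1): 6 + 1 + 24 + (-2) = 29
σ = (3, 1, 2, 4): 9 + 1 + 13 + 18 = 41
σ = (3, 1, 4, 2): 9 + 1 + (-9) + (-8) = -7
σ = (3, 2, 1, 4): 9 + 22 + 20 + 18 = 69
σ = (3, 2, 4, 1): 9 + 22 + (-9) + (-2) = 20
σ = (3, 4, 1, 2): 9 + 1 + 20 + (-8) = 22
σ = (3, 4, 2, 1): 9 + 1 + 13 + (-2) = 21
σ = (4, 1, 2, 3): 29 + 1 + 13 + 16 = 59
σ = (4, 1, 3, 2): 29 + 1 + 24 + (-8) = 46
σ = (4, 2, 1, 3): 29 + 22 + 20 + 16 = 87
σ = (4, 2, 3, 1): 29 + 22 + 24 + (-2) = 73
σ = (4, 3, 1, 2): 29 + 12 + 20 + (-8) = 53
σ = (4, 3, 2, 1): 29 + 12 + 13 + (-2) = 52
Optimal value attained by: σ = (3, 1, 4, 2).
Answer: det⊕(C) = -7; verdict: NONSINGULAR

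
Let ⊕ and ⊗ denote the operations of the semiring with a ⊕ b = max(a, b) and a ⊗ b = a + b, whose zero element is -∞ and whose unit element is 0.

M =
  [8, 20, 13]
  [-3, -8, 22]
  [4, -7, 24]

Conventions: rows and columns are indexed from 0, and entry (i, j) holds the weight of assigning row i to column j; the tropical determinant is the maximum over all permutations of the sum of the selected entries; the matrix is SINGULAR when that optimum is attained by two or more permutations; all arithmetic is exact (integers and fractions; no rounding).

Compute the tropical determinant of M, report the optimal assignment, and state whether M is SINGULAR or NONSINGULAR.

σ = (0, 1, 2): 8 + (-8) + 24 = 24
σ = (0, 2, 1): 8 + 22 + (-7) = 23
σ = (1, 0, 2): 20 + (-3) + 24 = 41
σ = (1, 2, 0): 20 + 22 + 4 = 46
σ = (2, 0, 1): 13 + (-3) + (-7) = 3
σ = (2, 1, 0): 13 + (-8) + 4 = 9
Optimal value attained by: σ = (1, 2, 0).
Answer: det⊕(M) = 46; verdict: NONSINGULAR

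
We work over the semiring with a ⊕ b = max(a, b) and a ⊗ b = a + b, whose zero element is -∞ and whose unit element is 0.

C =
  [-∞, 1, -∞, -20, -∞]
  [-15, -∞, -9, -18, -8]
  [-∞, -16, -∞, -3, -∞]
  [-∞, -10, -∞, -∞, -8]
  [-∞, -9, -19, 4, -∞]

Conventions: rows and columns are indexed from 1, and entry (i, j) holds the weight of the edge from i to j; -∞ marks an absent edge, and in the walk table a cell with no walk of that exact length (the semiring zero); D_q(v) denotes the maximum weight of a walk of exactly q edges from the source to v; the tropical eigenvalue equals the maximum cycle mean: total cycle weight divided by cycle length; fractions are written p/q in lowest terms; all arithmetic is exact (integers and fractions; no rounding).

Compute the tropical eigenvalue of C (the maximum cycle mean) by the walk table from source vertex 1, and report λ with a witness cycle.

q=0: [0, -∞, -∞, -∞, -∞]
q=1: [-∞, 1, -∞, -20, -∞]
q=2: [-14, -30, -8, -17, -7]
q=3: [-45, -13, -26, -3, -25]
q=4: [-28, -13, -22, -21, -11]
q=5: [-28, -20, -22, -7, -21]
Optimal cycle mean attained by: cycle 4->5->4, total (-8) + 4, length 2.
Answer: λ = -2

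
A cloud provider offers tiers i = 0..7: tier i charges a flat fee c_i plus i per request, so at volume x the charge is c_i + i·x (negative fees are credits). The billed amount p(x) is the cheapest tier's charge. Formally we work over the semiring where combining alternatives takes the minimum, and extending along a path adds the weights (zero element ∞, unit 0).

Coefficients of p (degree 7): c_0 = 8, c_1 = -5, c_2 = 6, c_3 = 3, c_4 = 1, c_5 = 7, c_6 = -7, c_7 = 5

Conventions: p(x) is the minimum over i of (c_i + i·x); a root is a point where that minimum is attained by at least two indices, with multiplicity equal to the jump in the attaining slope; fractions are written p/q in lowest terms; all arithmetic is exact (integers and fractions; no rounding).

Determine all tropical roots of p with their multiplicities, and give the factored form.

hull edge (i=0, c=8) to (i=1, c=-5): slope -13, span 1
hull edge (i=1, c=-5) to (i=6, c=-7): slope -2/5, span 5
hull edge (i=6, c=-7) to (i=7, c=5): slope 12, span 1
Factored form: p(x) = 5 ⊗ (x ⊕ (-12)) ⊗ (x ⊕ 2/5) ⊗ (x ⊕ 2/5) ⊗ (x ⊕ 2/5) ⊗ (x ⊕ 2/5) ⊗ (x ⊕ 2/5) ⊗ (x ⊕ 13)
Answer: roots = -12 (mult 1), 2/5 (mult 5), 13 (mult 1)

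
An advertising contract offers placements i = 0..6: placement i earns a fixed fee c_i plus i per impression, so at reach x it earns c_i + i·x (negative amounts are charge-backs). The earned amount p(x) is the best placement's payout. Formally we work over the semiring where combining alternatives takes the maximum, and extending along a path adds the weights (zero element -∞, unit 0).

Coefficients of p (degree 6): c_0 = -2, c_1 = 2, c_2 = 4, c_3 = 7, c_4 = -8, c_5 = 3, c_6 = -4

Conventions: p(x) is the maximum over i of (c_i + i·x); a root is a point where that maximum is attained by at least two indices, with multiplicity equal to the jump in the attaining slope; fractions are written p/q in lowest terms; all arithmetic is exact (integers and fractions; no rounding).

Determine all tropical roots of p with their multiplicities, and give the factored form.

hull edge (i=0, c=-2) to (i=1, c=2): slope 4, span 1
hull edge (i=1, c=2) to (i=3, c=7): slope 5/2, span 2
hull edge (i=3, c=7) to (i=5, c=3): slope -2, span 2
hull edge (i=5, c=3) to (i=6, c=-4): slope -7, span 1
Factored form: p(x) = -4 ⊗ (x ⊕ (-4)) ⊗ (x ⊕ (-5/2)) ⊗ (x ⊕ (-5/2)) ⊗ (x ⊕ 2) ⊗ (x ⊕ 2) ⊗ (x ⊕ 7)
Answer: roots = -4 (mult 1), -5/2 (mult 2), 2 (mult 2), 7 (mult 1)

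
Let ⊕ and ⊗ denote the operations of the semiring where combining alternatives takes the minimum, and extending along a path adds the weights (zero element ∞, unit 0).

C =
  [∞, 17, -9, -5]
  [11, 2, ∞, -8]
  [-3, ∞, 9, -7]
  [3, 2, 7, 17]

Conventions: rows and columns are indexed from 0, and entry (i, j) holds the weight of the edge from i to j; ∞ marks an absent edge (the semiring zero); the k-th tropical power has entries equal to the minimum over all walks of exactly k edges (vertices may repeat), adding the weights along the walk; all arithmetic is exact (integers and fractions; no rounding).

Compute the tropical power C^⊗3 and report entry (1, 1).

C^⊗2:
  [-12, -3, 0, -16]
  [-5, -6, -1, -6]
  [-4, -5, -12, -8]
  [4, 4, -6, -6]
C^⊗3:
  [-13, -14, -21, -17]
  [-4, -4, -14, -14]
  [-15, -6, -13, -19]
  [-9, -4, -5, -13]
Key observation: the optimum is the walk 1->1->3->1, with weight 2 + (-8) + 2 = -4.
Optimal value attained by: walk 1->1->3->1.
Answer: (C^⊗3)[1][1] = -4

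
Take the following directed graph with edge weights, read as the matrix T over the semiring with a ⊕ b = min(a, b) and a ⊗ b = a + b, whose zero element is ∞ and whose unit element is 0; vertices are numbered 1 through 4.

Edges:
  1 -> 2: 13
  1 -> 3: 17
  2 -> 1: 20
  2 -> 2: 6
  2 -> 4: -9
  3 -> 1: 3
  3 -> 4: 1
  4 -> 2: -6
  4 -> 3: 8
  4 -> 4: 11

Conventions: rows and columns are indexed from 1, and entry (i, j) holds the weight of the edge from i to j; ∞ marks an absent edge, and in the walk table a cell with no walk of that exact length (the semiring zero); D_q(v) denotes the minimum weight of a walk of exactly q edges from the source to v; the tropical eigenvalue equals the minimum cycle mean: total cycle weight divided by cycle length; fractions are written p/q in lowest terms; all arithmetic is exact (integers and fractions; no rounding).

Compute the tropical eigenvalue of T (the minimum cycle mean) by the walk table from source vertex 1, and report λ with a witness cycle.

q=0: [0, ∞, ∞, ∞]
q=1: [∞, 13, 17, ∞]
q=2: [20, 19, ∞, 4]
q=3: [39, -2, 12, 10]
q=4: [15, 4, 18, -11]
Optimal cycle mean attained by: cycle 2->4->2, total (-9) + (-6), length 2.
Answer: λ = -15/2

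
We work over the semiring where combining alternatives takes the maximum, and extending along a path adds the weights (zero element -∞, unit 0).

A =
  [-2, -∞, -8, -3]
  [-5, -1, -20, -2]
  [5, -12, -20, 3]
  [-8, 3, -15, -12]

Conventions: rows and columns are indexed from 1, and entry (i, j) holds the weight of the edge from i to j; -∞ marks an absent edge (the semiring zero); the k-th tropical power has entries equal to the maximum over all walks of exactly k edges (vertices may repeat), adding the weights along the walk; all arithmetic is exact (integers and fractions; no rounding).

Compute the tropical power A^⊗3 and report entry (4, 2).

A^⊗2:
  [-3, 0, -10, -5]
  [-6, 1, -13, -3]
  [3, 6, -3, 2]
  [-2, 2, -16, 1]
A^⊗3:
  [-5, -1, -11, -2]
  [-4, 0, -14, -1]
  [2, 5, -5, 4]
  [-3, 4, -10, 0]
Key observation: the optimum is the walk 4->2->4->2, with weight 3 + (-2) + 3 = 4.
Optimal value attained by: walk 4->2->4->2.
Answer: (A^⊗3)[4][2] = 4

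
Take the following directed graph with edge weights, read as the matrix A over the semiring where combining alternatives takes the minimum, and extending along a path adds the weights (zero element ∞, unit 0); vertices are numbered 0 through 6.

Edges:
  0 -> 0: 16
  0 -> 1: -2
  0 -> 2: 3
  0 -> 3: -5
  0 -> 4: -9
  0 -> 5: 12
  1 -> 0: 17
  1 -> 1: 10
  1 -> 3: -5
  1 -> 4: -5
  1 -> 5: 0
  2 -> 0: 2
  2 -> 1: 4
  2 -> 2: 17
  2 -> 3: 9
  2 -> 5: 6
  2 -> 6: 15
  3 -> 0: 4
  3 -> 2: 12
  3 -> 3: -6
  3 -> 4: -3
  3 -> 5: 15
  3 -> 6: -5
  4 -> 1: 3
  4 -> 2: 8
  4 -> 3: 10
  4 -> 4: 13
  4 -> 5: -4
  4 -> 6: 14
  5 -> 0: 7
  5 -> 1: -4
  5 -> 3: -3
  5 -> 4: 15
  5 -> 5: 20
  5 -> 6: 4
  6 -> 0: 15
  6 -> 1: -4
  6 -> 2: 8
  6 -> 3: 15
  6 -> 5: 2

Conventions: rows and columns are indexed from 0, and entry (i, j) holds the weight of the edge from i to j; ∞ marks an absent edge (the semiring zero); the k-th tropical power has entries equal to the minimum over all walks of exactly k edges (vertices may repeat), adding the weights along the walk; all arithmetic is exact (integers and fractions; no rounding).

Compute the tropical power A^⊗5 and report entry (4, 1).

A^⊗2:
  [-1, -6, -1, -11, -8, -13, -10]
  [-1, -4, 3, -11, -8, -9, -10]
  [13, 0, 5, -3, -7, 4, 4]
  [-2, -9, 3, -12, -9, -7, -11]
  [3, -8, 21, -7, -2, 3, 0]
  [1, 0, 9, -9, -9, -4, -8]
  [9, -2, 18, -9, -9, -4, 6]
A^⊗3:
  [-7, -17, -2, -17, -14, -12, -16]
  [-7, -14, -2, -17, -14, -12, -16]
  [1, -4, 1, -9, -6, -11, -8]
  [-8, -15, -3, -18, -15, -13, -17]
  [-3, -4, 5, -13, -13, -8, -12]
  [-5, -12, -1, -15, -12, -13, -14]
  [-5, -8, -1, -15, -12, -13, -14]
A^⊗4:
  [-13, -20, -8, -23, -22, -18, -22]
  [-13, -20, -8, -23, -20, -18, -22]
  [-5, -15, 0, -15, -12, -10, -14]
  [-14, -21, -9, -24, -21, -19, -23]
  [-9, -16, -5, -19, -16, -17, -18]
  [-11, -18, -6, -21, -18, -16, -20]
  [-11, -18, -6, -21, -18, -16, -20]
A^⊗5:
  [-19, -26, -14, -29, -26, -26, -28]
  [-19, -26, -14, -29, -26, -24, -28]
  [-11, -18, -6, -21, -20, -16, -20]
  [-20, -27, -15, -30, -27, -25, -29]
  [-15, -22, -10, -25, -22, -20, -24]
  [-17, -24, -12, -27, -24, -22, -26]
  [-17, -24, -12, -27, -24, -22, -26]
Key observation: the optimum is the walk 4->5->1->3->6->1, with weight (-4) + (-4) + (-5) + (-5) + (-4) = -22.
Optimal value attained by: walk 4->5->1->3->6->1.
Answer: (A^⊗5)[4][1] = -22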